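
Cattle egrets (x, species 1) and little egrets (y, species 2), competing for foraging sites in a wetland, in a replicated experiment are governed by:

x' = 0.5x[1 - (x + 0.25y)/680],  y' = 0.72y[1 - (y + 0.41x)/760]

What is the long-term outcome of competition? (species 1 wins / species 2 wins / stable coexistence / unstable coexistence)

stable coexistence

Compare the nullcline intercepts: K1/α12 = 680/0.25 = 2720 > K2 = 760; K2/α21 = 760/0.41 = 1850 > K1 = 680.
Since both inequalities hold, each species can invade when rare, so the interior equilibrium is stable.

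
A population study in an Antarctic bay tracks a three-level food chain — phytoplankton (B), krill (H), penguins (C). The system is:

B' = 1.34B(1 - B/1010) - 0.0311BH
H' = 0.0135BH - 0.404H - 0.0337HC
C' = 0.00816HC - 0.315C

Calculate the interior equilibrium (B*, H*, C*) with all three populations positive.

From dC/dt = 0: 0.00816H* = 0.315, so H* = 38.6.
From dB/dt = 0: 1.34(1 - B*/1010) = 0.0311·38.6, giving B* = 1010·(1 - 0.896) = 105.
From dH/dt = 0: 0.0135·105 - 0.404 = 0.0337C*, so C* = 1.01/0.0337 = 30.1.

B* ≈ 105, H* ≈ 38.6, C* ≈ 30.1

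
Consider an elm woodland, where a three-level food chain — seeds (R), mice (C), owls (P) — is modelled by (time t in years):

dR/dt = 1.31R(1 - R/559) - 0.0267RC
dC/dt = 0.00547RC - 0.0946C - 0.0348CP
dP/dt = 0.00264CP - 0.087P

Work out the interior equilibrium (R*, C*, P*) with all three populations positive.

R* ≈ 184, C* ≈ 33, P* ≈ 26.1

From dP/dt = 0: 0.00264C* = 0.087, so C* = 33.
From dR/dt = 0: 1.31(1 - R*/559) = 0.0267·33, giving R* = 559·(1 - 0.672) = 184.
From dC/dt = 0: 0.00547·184 - 0.0946 = 0.0348P*, so P* = 0.909/0.0348 = 26.1.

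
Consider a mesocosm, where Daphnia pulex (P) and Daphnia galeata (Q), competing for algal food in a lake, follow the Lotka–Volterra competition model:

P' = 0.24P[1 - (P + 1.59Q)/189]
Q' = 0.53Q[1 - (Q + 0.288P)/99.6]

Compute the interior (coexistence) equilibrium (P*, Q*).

Setting both brackets to zero gives the nullclines P + 1.59Q = 189 and 0.288P + Q = 99.6.
Substituting Q = 99.6 - 0.288P into the first: P(1 - 1.59·0.288) = 189 - 1.59·99.6.
So P* = 30.6/0.542 = 56.5, and then Q* = 99.6 - 0.288·56.5 = 83.3.

P* ≈ 56.5, Q* ≈ 83.3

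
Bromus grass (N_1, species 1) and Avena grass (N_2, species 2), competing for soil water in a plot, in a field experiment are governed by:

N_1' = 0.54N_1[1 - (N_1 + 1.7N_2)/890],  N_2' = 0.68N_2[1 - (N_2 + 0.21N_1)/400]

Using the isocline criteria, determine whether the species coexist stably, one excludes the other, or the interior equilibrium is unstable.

stable coexistence

Compare the nullcline intercepts: K1/α12 = 890/1.7 = 524 > K2 = 400; K2/α21 = 400/0.21 = 1900 > K1 = 890.
Since both inequalities hold, each species can invade when rare, so the interior equilibrium is stable.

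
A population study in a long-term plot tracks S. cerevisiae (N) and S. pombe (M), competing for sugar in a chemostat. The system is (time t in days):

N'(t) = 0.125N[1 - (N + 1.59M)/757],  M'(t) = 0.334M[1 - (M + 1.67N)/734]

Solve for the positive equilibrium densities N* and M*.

N* ≈ 248, M* ≈ 320

Setting both brackets to zero gives the nullclines N + 1.59M = 757 and 1.67N + M = 734.
Substituting M = 734 - 1.67N into the first: N(1 - 1.59·1.67) = 757 - 1.59·734.
So N* = -410/-1.66 = 248, and then M* = 734 - 1.67·248 = 320.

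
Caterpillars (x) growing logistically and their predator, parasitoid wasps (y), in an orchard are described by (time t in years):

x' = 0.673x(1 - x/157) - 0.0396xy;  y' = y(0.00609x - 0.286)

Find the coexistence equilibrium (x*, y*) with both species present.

x* ≈ 47, y* ≈ 11.9

From dy/dt = 0 with y > 0: 0.00609x* = 0.286, so x* = 47.
Substitute into dx/dt = 0: 0.673(1 - 47/157) = 0.0396y*.
The bracket is 0.701, giving y* = 0.472/0.0396 = 11.9.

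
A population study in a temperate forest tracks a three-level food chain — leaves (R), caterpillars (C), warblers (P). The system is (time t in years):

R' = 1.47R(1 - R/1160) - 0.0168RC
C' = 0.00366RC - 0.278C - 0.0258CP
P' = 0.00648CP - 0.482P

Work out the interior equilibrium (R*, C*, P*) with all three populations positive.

From dP/dt = 0: 0.00648C* = 0.482, so C* = 74.4.
From dR/dt = 0: 1.47(1 - R*/1160) = 0.0168·74.4, giving R* = 1160·(1 - 0.85) = 174.
From dC/dt = 0: 0.00366·174 - 0.278 = 0.0258P*, so P* = 0.358/0.0258 = 13.9.

R* ≈ 174, C* ≈ 74.4, P* ≈ 13.9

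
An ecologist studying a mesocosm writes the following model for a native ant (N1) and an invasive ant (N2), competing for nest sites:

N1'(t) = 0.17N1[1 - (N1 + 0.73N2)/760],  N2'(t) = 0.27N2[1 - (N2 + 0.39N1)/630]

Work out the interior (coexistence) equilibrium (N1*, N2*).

N1* ≈ 420, N2* ≈ 466

Setting both brackets to zero gives the nullclines N1 + 0.73N2 = 760 and 0.39N1 + N2 = 630.
Substituting N2 = 630 - 0.39N1 into the first: N1(1 - 0.73·0.39) = 760 - 0.73·630.
So N1* = 300/0.715 = 420, and then N2* = 630 - 0.39·420 = 466.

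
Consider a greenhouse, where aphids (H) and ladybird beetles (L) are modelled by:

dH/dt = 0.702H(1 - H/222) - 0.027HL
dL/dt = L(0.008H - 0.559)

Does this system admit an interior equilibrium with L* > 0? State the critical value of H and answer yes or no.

Threshold H = 69.9; K > 69.9, so yes, the predator persists.

The predator equation gives dL/dt > 0 only when H > 0.559/0.008 = 69.9.
Without the predator, H → K = 222. Since 222 > 69.9, the predator can invade and persist.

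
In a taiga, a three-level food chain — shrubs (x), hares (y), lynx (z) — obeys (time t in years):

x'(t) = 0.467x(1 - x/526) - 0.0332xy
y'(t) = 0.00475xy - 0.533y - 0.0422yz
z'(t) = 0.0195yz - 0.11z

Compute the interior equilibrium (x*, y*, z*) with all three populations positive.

x* ≈ 315, y* ≈ 5.64, z* ≈ 22.8

From dz/dt = 0: 0.0195y* = 0.11, so y* = 5.64.
From dx/dt = 0: 0.467(1 - x*/526) = 0.0332·5.64, giving x* = 526·(1 - 0.401) = 315.
From dy/dt = 0: 0.00475·315 - 0.533 = 0.0422z*, so z* = 0.964/0.0422 = 22.8.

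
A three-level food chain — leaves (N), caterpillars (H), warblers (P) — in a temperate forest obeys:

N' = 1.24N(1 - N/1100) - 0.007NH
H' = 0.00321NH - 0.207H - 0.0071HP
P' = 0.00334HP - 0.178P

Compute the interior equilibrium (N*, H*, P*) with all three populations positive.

From dP/dt = 0: 0.00334H* = 0.178, so H* = 53.3.
From dN/dt = 0: 1.24(1 - N*/1100) = 0.007·53.3, giving N* = 1100·(1 - 0.301) = 769.
From dH/dt = 0: 0.00321·769 - 0.207 = 0.0071P*, so P* = 2.26/0.0071 = 319.

N* ≈ 769, H* ≈ 53.3, P* ≈ 319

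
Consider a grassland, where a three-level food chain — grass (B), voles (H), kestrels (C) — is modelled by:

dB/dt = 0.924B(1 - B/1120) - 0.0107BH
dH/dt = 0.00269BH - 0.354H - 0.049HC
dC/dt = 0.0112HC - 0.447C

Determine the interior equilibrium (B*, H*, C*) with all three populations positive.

From dC/dt = 0: 0.0112H* = 0.447, so H* = 39.9.
From dB/dt = 0: 0.924(1 - B*/1120) = 0.0107·39.9, giving B* = 1120·(1 - 0.462) = 602.
From dH/dt = 0: 0.00269·602 - 0.354 = 0.049C*, so C* = 1.27/0.049 = 25.8.

B* ≈ 602, H* ≈ 39.9, C* ≈ 25.8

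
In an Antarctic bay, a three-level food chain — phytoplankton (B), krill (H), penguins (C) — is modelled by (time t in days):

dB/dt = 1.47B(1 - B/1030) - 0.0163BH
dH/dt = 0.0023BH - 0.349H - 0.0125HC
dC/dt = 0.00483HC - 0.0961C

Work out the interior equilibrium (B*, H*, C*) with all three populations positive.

B* ≈ 803, H* ≈ 19.9, C* ≈ 120

From dC/dt = 0: 0.00483H* = 0.0961, so H* = 19.9.
From dB/dt = 0: 1.47(1 - B*/1030) = 0.0163·19.9, giving B* = 1030·(1 - 0.221) = 803.
From dH/dt = 0: 0.0023·803 - 0.349 = 0.0125C*, so C* = 1.5/0.0125 = 120.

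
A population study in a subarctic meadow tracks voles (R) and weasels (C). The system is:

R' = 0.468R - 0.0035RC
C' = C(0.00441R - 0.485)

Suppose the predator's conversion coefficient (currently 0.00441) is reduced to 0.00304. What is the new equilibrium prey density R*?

At the interior fixed point, setting dC/dt = 0 with C > 0 fixes R* = (predator death rate)/(RC coefficient) — independent of the other coefficients.
With the change, R* = 0.485/0.00304 = 160; it rises from 110.

R* ≈ 160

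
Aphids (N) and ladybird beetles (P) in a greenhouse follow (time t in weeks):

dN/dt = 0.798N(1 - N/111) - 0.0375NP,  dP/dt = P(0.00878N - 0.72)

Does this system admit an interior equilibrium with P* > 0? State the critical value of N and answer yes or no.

The predator equation gives dP/dt > 0 only when N > 0.72/0.00878 = 82.
Without the predator, N → K = 111. Since 111 > 82, the predator can invade and persist.

Threshold N = 82; K > 82, so yes, the predator persists.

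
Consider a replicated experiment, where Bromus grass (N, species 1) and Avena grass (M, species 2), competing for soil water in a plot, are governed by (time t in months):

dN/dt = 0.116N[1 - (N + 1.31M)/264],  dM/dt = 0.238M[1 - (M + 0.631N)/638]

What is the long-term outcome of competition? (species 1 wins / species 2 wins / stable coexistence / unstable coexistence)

species 2 excludes species 1

Compare the nullcline intercepts: K1/α12 = 264/1.31 = 202 < K2 = 638; K2/α21 = 638/0.631 = 1010 > K1 = 264.
Since the inequalities point opposite ways, species 2 can invade but species 1 cannot.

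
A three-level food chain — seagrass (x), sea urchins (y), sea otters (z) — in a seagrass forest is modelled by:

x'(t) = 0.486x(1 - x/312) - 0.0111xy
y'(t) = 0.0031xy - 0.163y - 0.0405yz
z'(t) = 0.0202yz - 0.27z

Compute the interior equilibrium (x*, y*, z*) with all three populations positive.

From dz/dt = 0: 0.0202y* = 0.27, so y* = 13.4.
From dx/dt = 0: 0.486(1 - x*/312) = 0.0111·13.4, giving x* = 312·(1 - 0.305) = 217.
From dy/dt = 0: 0.0031·217 - 0.163 = 0.0405z*, so z* = 0.509/0.0405 = 12.6.

x* ≈ 217, y* ≈ 13.4, z* ≈ 12.6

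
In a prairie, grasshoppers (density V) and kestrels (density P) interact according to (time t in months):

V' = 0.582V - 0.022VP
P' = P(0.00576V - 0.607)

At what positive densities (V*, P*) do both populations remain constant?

V* ≈ 105, P* ≈ 26.5

Set dP/dt = 0 with P > 0: 0.00576V - 0.607 = 0, so V* = 0.607/0.00576 = 105.
Set dV/dt = 0 with V > 0: 0.582 - 0.022P = 0, so P* = 0.582/0.022 = 26.5.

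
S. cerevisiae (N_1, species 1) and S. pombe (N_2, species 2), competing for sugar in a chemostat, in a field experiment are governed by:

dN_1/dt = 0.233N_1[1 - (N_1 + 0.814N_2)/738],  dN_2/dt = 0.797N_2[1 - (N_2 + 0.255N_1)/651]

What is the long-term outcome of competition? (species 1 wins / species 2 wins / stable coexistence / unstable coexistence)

Compare the nullcline intercepts: K1/α12 = 738/0.814 = 907 > K2 = 651; K2/α21 = 651/0.255 = 2550 > K1 = 738.
Since both inequalities hold, each species can invade when rare, so the interior equilibrium is stable.

stable coexistence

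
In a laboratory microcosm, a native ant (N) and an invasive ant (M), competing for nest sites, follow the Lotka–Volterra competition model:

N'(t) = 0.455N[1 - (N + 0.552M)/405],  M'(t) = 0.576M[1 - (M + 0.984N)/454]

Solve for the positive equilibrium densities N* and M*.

N* ≈ 338, M* ≈ 121

Setting both brackets to zero gives the nullclines N + 0.552M = 405 and 0.984N + M = 454.
Substituting M = 454 - 0.984N into the first: N(1 - 0.552·0.984) = 405 - 0.552·454.
So N* = 154/0.457 = 338, and then M* = 454 - 0.984·338 = 121.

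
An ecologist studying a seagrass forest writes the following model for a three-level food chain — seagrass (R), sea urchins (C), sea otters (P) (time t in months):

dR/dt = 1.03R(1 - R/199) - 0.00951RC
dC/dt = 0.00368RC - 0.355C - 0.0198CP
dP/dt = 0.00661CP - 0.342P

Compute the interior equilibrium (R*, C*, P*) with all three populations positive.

R* ≈ 104, C* ≈ 51.7, P* ≈ 1.39

From dP/dt = 0: 0.00661C* = 0.342, so C* = 51.7.
From dR/dt = 0: 1.03(1 - R*/199) = 0.00951·51.7, giving R* = 199·(1 - 0.478) = 104.
From dC/dt = 0: 0.00368·104 - 0.355 = 0.0198P*, so P* = 0.0275/0.0198 = 1.39.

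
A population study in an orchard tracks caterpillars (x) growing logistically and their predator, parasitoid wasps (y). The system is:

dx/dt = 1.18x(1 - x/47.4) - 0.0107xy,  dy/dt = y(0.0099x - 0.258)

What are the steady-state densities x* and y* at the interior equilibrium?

x* ≈ 26.1, y* ≈ 49.6

From dy/dt = 0 with y > 0: 0.0099x* = 0.258, so x* = 26.1.
Substitute into dx/dt = 0: 1.18(1 - 26.1/47.4) = 0.0107y*.
The bracket is 0.45, giving y* = 0.531/0.0107 = 49.6.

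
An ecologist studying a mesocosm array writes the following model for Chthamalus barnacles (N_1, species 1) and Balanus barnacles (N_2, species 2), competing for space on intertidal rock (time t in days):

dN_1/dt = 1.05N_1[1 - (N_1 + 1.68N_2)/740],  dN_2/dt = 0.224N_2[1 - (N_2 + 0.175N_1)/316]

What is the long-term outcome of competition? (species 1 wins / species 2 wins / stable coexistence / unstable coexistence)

Compare the nullcline intercepts: K1/α12 = 740/1.68 = 440 > K2 = 316; K2/α21 = 316/0.175 = 1810 > K1 = 740.
Since both inequalities hold, each species can invade when rare, so the interior equilibrium is stable.

stable coexistence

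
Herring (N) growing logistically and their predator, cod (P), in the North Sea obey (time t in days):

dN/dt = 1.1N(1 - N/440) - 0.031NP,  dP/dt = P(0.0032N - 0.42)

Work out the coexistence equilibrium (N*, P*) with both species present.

From dP/dt = 0 with P > 0: 0.0032N* = 0.42, so N* = 131.
Substitute into dN/dt = 0: 1.1(1 - 131/440) = 0.031P*.
The bracket is 0.702, giving P* = 0.772/0.031 = 24.9.

N* ≈ 131, P* ≈ 24.9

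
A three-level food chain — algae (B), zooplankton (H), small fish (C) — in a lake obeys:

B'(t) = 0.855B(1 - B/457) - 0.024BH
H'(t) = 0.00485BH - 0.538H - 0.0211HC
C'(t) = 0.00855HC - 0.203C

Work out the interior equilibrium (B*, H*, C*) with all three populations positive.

B* ≈ 152, H* ≈ 23.7, C* ≈ 9.54

From dC/dt = 0: 0.00855H* = 0.203, so H* = 23.7.
From dB/dt = 0: 0.855(1 - B*/457) = 0.024·23.7, giving B* = 457·(1 - 0.666) = 152.
From dH/dt = 0: 0.00485·152 - 0.538 = 0.0211C*, so C* = 0.201/0.0211 = 9.54.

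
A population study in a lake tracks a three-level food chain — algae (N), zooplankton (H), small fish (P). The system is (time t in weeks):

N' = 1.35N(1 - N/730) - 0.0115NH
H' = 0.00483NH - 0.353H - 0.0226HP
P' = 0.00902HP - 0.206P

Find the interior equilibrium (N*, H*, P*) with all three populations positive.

N* ≈ 588, H* ≈ 22.8, P* ≈ 110

From dP/dt = 0: 0.00902H* = 0.206, so H* = 22.8.
From dN/dt = 0: 1.35(1 - N*/730) = 0.0115·22.8, giving N* = 730·(1 - 0.195) = 588.
From dH/dt = 0: 0.00483·588 - 0.353 = 0.0226P*, so P* = 2.49/0.0226 = 110.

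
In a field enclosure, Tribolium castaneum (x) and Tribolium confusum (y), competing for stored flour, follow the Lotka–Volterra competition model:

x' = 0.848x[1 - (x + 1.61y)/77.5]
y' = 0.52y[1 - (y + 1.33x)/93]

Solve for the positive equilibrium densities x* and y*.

Setting both brackets to zero gives the nullclines x + 1.61y = 77.5 and 1.33x + y = 93.
Substituting y = 93 - 1.33x into the first: x(1 - 1.61·1.33) = 77.5 - 1.61·93.
So x* = -72.2/-1.14 = 63.3, and then y* = 93 - 1.33·63.3 = 8.83.

x* ≈ 63.3, y* ≈ 8.83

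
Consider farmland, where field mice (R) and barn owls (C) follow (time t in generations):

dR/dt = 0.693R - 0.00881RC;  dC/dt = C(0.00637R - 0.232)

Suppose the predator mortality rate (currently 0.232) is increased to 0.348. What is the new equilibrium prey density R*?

At the interior fixed point, setting dC/dt = 0 with C > 0 fixes R* = (predator death rate)/(RC coefficient) — independent of the other coefficients.
With the change, R* = 0.348/0.00637 = 54.6; it rises from 36.4.

R* ≈ 54.6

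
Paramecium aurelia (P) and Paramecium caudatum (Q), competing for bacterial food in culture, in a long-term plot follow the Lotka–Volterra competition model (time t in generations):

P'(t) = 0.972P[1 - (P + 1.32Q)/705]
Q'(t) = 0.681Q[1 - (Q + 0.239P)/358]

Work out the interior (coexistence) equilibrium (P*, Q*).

Setting both brackets to zero gives the nullclines P + 1.32Q = 705 and 0.239P + Q = 358.
Substituting Q = 358 - 0.239P into the first: P(1 - 1.32·0.239) = 705 - 1.32·358.
So P* = 232/0.685 = 340, and then Q* = 358 - 0.239·340 = 277.

P* ≈ 340, Q* ≈ 277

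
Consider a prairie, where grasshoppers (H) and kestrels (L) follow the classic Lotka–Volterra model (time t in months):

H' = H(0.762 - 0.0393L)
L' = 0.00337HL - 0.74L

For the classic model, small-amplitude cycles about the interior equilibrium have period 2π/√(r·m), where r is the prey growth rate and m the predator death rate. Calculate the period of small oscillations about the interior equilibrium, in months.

Here r = 0.762 and m = 0.74, so r·m = 0.564.
ω = √0.564 = 0.751 per month, hence T = 2π/ω ≈ 8.37 months.

T ≈ 8.37 months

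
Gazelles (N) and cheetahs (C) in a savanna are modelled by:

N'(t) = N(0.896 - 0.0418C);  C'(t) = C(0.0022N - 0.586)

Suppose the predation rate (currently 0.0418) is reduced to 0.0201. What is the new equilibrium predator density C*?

At the interior fixed point, setting dN/dt = 0 with N > 0 fixes C* = (prey growth rate)/(NC coefficient) — independent of the other coefficients.
With the change, C* = 0.896/0.0201 = 44.6; it rises from 21.4.

C* ≈ 44.6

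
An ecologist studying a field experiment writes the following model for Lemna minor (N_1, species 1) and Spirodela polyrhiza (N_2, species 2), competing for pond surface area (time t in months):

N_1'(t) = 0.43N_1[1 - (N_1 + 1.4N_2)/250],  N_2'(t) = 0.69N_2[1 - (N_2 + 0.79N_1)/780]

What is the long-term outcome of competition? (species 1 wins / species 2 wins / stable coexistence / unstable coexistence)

Compare the nullcline intercepts: K1/α12 = 250/1.4 = 179 < K2 = 780; K2/α21 = 780/0.79 = 987 > K1 = 250.
Since the inequalities point opposite ways, species 2 can invade but species 1 cannot.

species 2 excludes species 1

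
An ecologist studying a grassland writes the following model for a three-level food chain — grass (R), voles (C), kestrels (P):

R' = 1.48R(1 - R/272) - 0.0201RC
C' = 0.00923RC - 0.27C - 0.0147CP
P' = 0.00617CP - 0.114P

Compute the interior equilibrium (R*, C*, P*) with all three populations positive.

R* ≈ 204, C* ≈ 18.5, P* ≈ 110

From dP/dt = 0: 0.00617C* = 0.114, so C* = 18.5.
From dR/dt = 0: 1.48(1 - R*/272) = 0.0201·18.5, giving R* = 272·(1 - 0.251) = 204.
From dC/dt = 0: 0.00923·204 - 0.27 = 0.0147P*, so P* = 1.61/0.0147 = 110.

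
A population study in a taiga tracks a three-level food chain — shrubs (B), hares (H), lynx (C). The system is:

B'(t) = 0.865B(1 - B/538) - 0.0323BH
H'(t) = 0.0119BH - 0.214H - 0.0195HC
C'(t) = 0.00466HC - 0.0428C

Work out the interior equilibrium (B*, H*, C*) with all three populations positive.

From dC/dt = 0: 0.00466H* = 0.0428, so H* = 9.18.
From dB/dt = 0: 0.865(1 - B*/538) = 0.0323·9.18, giving B* = 538·(1 - 0.343) = 353.
From dH/dt = 0: 0.0119·353 - 0.214 = 0.0195C*, so C* = 3.99/0.0195 = 205.

B* ≈ 353, H* ≈ 9.18, C* ≈ 205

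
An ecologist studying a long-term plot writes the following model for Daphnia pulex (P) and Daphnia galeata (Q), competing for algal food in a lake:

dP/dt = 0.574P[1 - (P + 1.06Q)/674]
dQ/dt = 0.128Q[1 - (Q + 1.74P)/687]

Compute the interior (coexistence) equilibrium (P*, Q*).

P* ≈ 64.2, Q* ≈ 575

Setting both brackets to zero gives the nullclines P + 1.06Q = 674 and 1.74P + Q = 687.
Substituting Q = 687 - 1.74P into the first: P(1 - 1.06·1.74) = 674 - 1.06·687.
So P* = -54.2/-0.844 = 64.2, and then Q* = 687 - 1.74·64.2 = 575.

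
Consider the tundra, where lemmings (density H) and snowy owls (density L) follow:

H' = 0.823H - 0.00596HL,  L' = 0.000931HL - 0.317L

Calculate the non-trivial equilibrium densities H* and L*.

H* ≈ 340, L* ≈ 138

Set dL/dt = 0 with L > 0: 0.000931H - 0.317 = 0, so H* = 0.317/0.000931 = 340.
Set dH/dt = 0 with H > 0: 0.823 - 0.00596L = 0, so L* = 0.823/0.00596 = 138.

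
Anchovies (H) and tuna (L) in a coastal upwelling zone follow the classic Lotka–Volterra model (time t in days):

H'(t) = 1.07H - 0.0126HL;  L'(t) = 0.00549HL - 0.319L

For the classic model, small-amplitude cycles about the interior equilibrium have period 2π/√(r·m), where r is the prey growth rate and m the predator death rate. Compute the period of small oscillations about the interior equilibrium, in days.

Here r = 1.07 and m = 0.319, so r·m = 0.341.
ω = √0.341 = 0.584 per day, hence T = 2π/ω ≈ 10.8 days.

T ≈ 10.8 days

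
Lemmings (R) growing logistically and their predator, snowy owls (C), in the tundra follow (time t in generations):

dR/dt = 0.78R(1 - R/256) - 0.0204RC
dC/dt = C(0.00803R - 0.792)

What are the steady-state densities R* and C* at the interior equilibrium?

R* ≈ 98.6, C* ≈ 23.5

From dC/dt = 0 with C > 0: 0.00803R* = 0.792, so R* = 98.6.
Substitute into dR/dt = 0: 0.78(1 - 98.6/256) = 0.0204C*.
The bracket is 0.615, giving C* = 0.479/0.0204 = 23.5.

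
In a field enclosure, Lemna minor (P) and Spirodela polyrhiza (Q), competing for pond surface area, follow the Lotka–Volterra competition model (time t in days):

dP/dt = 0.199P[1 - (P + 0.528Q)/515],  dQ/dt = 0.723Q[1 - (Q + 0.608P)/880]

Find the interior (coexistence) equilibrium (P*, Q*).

Setting both brackets to zero gives the nullclines P + 0.528Q = 515 and 0.608P + Q = 880.
Substituting Q = 880 - 0.608P into the first: P(1 - 0.528·0.608) = 515 - 0.528·880.
So P* = 50.4/0.679 = 74.2, and then Q* = 880 - 0.608·74.2 = 835.

P* ≈ 74.2, Q* ≈ 835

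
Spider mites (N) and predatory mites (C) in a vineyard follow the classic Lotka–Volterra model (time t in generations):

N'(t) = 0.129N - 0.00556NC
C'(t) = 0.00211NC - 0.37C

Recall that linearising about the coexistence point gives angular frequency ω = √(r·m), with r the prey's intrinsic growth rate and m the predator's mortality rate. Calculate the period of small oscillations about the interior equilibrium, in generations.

T ≈ 28.8 generations

Here r = 0.129 and m = 0.37, so r·m = 0.0477.
ω = √0.0477 = 0.218 per generation, hence T = 2π/ω ≈ 28.8 generations.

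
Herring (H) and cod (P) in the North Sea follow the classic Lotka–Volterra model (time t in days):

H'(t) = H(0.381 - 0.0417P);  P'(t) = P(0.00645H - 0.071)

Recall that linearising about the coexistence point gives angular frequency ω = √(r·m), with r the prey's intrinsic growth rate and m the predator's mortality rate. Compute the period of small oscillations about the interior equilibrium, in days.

T ≈ 38.2 days

Here r = 0.381 and m = 0.071, so r·m = 0.0271.
ω = √0.0271 = 0.164 per day, hence T = 2π/ω ≈ 38.2 days.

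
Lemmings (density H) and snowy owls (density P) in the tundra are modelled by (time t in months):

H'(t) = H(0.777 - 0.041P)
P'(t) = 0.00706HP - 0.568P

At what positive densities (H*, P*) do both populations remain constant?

H* ≈ 80.5, P* ≈ 19

Set dP/dt = 0 with P > 0: 0.00706H - 0.568 = 0, so H* = 0.568/0.00706 = 80.5.
Set dH/dt = 0 with H > 0: 0.777 - 0.041P = 0, so P* = 0.777/0.041 = 19.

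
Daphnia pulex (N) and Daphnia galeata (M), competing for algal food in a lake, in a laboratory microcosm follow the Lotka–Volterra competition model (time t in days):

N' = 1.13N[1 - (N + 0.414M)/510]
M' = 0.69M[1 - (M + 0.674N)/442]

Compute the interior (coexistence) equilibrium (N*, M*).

Setting both brackets to zero gives the nullclines N + 0.414M = 510 and 0.674N + M = 442.
Substituting M = 442 - 0.674N into the first: N(1 - 0.414·0.674) = 510 - 0.414·442.
So N* = 327/0.721 = 454, and then M* = 442 - 0.674·454 = 136.

N* ≈ 454, M* ≈ 136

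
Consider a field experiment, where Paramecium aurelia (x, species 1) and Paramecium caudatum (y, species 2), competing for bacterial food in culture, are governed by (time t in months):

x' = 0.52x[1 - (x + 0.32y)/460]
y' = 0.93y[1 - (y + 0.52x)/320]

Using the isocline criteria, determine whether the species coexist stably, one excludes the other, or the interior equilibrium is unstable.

stable coexistence

Compare the nullcline intercepts: K1/α12 = 460/0.32 = 1440 > K2 = 320; K2/α21 = 320/0.52 = 615 > K1 = 460.
Since both inequalities hold, each species can invade when rare, so the interior equilibrium is stable.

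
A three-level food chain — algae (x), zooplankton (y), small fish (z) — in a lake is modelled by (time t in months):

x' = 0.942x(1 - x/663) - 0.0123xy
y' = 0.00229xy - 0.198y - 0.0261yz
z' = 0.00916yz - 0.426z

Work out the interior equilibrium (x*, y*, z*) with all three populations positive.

From dz/dt = 0: 0.00916y* = 0.426, so y* = 46.5.
From dx/dt = 0: 0.942(1 - x*/663) = 0.0123·46.5, giving x* = 663·(1 - 0.607) = 260.
From dy/dt = 0: 0.00229·260 - 0.198 = 0.0261z*, so z* = 0.398/0.0261 = 15.3.

x* ≈ 260, y* ≈ 46.5, z* ≈ 15.3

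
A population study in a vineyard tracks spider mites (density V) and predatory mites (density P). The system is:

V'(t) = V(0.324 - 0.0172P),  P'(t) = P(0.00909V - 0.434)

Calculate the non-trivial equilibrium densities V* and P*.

V* ≈ 47.7, P* ≈ 18.8

Set dP/dt = 0 with P > 0: 0.00909V - 0.434 = 0, so V* = 0.434/0.00909 = 47.7.
Set dV/dt = 0 with V > 0: 0.324 - 0.0172P = 0, so P* = 0.324/0.0172 = 18.8.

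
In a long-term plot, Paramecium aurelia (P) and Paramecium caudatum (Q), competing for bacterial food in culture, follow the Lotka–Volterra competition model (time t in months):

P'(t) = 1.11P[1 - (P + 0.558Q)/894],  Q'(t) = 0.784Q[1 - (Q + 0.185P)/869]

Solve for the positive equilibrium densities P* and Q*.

P* ≈ 456, Q* ≈ 785

Setting both brackets to zero gives the nullclines P + 0.558Q = 894 and 0.185P + Q = 869.
Substituting Q = 869 - 0.185P into the first: P(1 - 0.558·0.185) = 894 - 0.558·869.
So P* = 409/0.897 = 456, and then Q* = 869 - 0.185·456 = 785.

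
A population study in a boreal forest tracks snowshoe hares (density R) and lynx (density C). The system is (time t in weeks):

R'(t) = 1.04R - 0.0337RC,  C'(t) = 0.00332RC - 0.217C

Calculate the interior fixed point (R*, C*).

R* ≈ 65.4, C* ≈ 30.9

Set dC/dt = 0 with C > 0: 0.00332R - 0.217 = 0, so R* = 0.217/0.00332 = 65.4.
Set dR/dt = 0 with R > 0: 1.04 - 0.0337C = 0, so C* = 1.04/0.0337 = 30.9.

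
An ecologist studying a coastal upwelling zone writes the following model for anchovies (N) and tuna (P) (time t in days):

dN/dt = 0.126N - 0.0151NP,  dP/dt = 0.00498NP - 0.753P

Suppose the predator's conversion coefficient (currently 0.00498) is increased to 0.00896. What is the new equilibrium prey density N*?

N* ≈ 84

At the interior fixed point, setting dP/dt = 0 with P > 0 fixes N* = (predator death rate)/(NP coefficient) — independent of the other coefficients.
With the change, N* = 0.753/0.00896 = 84; it falls from 151.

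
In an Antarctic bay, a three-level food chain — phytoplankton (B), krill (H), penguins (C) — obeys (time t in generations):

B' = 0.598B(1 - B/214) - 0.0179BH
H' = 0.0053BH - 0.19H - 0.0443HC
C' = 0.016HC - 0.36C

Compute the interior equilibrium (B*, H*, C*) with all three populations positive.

From dC/dt = 0: 0.016H* = 0.36, so H* = 22.5.
From dB/dt = 0: 0.598(1 - B*/214) = 0.0179·22.5, giving B* = 214·(1 - 0.673) = 69.9.
From dH/dt = 0: 0.0053·69.9 - 0.19 = 0.0443C*, so C* = 0.18/0.0443 = 4.07.

B* ≈ 69.9, H* ≈ 22.5, C* ≈ 4.07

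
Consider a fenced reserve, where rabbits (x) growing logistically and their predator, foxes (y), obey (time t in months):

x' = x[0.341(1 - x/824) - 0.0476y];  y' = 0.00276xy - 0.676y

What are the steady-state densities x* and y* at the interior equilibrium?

From dy/dt = 0 with y > 0: 0.00276x* = 0.676, so x* = 245.
Substitute into dx/dt = 0: 0.341(1 - 245/824) = 0.0476y*.
The bracket is 0.703, giving y* = 0.24/0.0476 = 5.03.

x* ≈ 245, y* ≈ 5.03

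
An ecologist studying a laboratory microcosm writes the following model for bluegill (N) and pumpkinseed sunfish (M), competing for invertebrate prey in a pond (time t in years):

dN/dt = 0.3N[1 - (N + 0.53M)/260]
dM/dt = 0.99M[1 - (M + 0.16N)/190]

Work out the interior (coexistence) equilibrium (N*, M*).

N* ≈ 174, M* ≈ 162

Setting both brackets to zero gives the nullclines N + 0.53M = 260 and 0.16N + M = 190.
Substituting M = 190 - 0.16N into the first: N(1 - 0.53·0.16) = 260 - 0.53·190.
So N* = 159/0.915 = 174, and then M* = 190 - 0.16·174 = 162.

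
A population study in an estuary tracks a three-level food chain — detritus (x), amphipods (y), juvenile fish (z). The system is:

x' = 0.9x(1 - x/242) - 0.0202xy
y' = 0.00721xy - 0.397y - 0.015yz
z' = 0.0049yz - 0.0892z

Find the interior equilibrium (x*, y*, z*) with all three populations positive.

From dz/dt = 0: 0.0049y* = 0.0892, so y* = 18.2.
From dx/dt = 0: 0.9(1 - x*/242) = 0.0202·18.2, giving x* = 242·(1 - 0.409) = 143.
From dy/dt = 0: 0.00721·143 - 0.397 = 0.015z*, so z* = 0.635/0.015 = 42.3.

x* ≈ 143, y* ≈ 18.2, z* ≈ 42.3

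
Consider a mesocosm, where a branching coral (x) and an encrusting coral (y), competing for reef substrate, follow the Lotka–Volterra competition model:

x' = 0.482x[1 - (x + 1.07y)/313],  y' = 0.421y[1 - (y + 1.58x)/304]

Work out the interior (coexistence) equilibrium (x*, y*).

x* ≈ 17.8, y* ≈ 276

Setting both brackets to zero gives the nullclines x + 1.07y = 313 and 1.58x + y = 304.
Substituting y = 304 - 1.58x into the first: x(1 - 1.07·1.58) = 313 - 1.07·304.
So x* = -12.3/-0.691 = 17.8, and then y* = 304 - 1.58·17.8 = 276.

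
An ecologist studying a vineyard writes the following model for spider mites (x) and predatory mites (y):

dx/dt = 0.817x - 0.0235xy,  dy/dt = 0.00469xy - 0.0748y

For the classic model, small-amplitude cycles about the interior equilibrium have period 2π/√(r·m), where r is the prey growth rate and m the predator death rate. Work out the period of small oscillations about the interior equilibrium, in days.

T ≈ 25.4 days

Here r = 0.817 and m = 0.0748, so r·m = 0.0611.
ω = √0.0611 = 0.247 per day, hence T = 2π/ω ≈ 25.4 days.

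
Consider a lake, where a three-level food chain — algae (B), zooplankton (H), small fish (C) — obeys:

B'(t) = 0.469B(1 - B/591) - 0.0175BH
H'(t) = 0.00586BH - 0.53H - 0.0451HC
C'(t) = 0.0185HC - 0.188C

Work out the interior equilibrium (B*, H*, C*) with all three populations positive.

From dC/dt = 0: 0.0185H* = 0.188, so H* = 10.2.
From dB/dt = 0: 0.469(1 - B*/591) = 0.0175·10.2, giving B* = 591·(1 - 0.379) = 367.
From dH/dt = 0: 0.00586·367 - 0.53 = 0.0451C*, so C* = 1.62/0.0451 = 35.9.

B* ≈ 367, H* ≈ 10.2, C* ≈ 35.9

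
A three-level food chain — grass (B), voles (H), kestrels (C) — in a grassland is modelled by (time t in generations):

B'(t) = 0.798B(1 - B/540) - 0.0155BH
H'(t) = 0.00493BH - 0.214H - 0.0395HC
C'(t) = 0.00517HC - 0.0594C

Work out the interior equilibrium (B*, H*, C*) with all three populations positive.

B* ≈ 419, H* ≈ 11.5, C* ≈ 46.9

From dC/dt = 0: 0.00517H* = 0.0594, so H* = 11.5.
From dB/dt = 0: 0.798(1 - B*/540) = 0.0155·11.5, giving B* = 540·(1 - 0.223) = 419.
From dH/dt = 0: 0.00493·419 - 0.214 = 0.0395C*, so C* = 1.85/0.0395 = 46.9.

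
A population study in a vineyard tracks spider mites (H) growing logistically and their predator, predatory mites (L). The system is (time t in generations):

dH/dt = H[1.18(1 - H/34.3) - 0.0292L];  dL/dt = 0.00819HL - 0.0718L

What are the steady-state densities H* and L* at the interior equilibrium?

H* ≈ 8.77, L* ≈ 30.1

From dL/dt = 0 with L > 0: 0.00819H* = 0.0718, so H* = 8.77.
Substitute into dH/dt = 0: 1.18(1 - 8.77/34.3) = 0.0292L*.
The bracket is 0.744, giving L* = 0.878/0.0292 = 30.1.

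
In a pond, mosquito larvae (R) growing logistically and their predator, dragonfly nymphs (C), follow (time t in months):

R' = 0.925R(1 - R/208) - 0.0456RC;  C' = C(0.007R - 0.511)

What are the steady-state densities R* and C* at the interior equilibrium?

From dC/dt = 0 with C > 0: 0.007R* = 0.511, so R* = 73.
Substitute into dR/dt = 0: 0.925(1 - 73/208) = 0.0456C*.
The bracket is 0.649, giving C* = 0.6/0.0456 = 13.2.

R* ≈ 73, C* ≈ 13.2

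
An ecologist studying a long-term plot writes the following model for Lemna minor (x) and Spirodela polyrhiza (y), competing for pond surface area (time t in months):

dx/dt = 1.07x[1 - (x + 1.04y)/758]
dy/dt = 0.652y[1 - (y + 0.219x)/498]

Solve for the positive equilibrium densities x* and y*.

x* ≈ 311, y* ≈ 430

Setting both brackets to zero gives the nullclines x + 1.04y = 758 and 0.219x + y = 498.
Substituting y = 498 - 0.219x into the first: x(1 - 1.04·0.219) = 758 - 1.04·498.
So x* = 240/0.772 = 311, and then y* = 498 - 0.219·311 = 430.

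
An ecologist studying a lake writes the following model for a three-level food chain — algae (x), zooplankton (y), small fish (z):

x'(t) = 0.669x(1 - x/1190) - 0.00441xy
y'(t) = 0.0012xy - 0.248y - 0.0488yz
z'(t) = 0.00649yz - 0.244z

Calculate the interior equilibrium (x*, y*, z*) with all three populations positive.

From dz/dt = 0: 0.00649y* = 0.244, so y* = 37.6.
From dx/dt = 0: 0.669(1 - x*/1190) = 0.00441·37.6, giving x* = 1190·(1 - 0.248) = 895.
From dy/dt = 0: 0.0012·895 - 0.248 = 0.0488z*, so z* = 0.826/0.0488 = 16.9.

x* ≈ 895, y* ≈ 37.6, z* ≈ 16.9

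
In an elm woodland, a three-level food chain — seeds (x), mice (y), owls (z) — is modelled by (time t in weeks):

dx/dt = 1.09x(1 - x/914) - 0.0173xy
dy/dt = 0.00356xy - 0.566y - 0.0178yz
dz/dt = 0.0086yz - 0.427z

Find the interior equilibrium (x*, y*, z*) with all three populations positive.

x* ≈ 194, y* ≈ 49.7, z* ≈ 6.95

From dz/dt = 0: 0.0086y* = 0.427, so y* = 49.7.
From dx/dt = 0: 1.09(1 - x*/914) = 0.0173·49.7, giving x* = 914·(1 - 0.788) = 194.
From dy/dt = 0: 0.00356·194 - 0.566 = 0.0178z*, so z* = 0.124/0.0178 = 6.95.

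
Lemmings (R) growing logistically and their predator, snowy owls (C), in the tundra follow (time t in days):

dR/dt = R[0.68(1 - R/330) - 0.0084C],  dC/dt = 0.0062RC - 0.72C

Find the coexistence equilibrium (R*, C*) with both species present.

From dC/dt = 0 with C > 0: 0.0062R* = 0.72, so R* = 116.
Substitute into dR/dt = 0: 0.68(1 - 116/330) = 0.0084C*.
The bracket is 0.648, giving C* = 0.441/0.0084 = 52.5.

R* ≈ 116, C* ≈ 52.5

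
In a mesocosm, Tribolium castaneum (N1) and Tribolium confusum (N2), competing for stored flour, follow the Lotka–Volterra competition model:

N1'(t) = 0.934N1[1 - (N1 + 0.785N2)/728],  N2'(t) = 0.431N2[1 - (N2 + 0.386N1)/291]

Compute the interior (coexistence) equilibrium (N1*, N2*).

N1* ≈ 717, N2* ≈ 14.3

Setting both brackets to zero gives the nullclines N1 + 0.785N2 = 728 and 0.386N1 + N2 = 291.
Substituting N2 = 291 - 0.386N1 into the first: N1(1 - 0.785·0.386) = 728 - 0.785·291.
So N1* = 500/0.697 = 717, and then N2* = 291 - 0.386·717 = 14.3.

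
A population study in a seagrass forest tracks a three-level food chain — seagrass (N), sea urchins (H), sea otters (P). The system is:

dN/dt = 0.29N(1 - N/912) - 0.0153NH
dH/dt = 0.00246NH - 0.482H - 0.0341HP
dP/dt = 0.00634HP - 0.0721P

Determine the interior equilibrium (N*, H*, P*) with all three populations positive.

From dP/dt = 0: 0.00634H* = 0.0721, so H* = 11.4.
From dN/dt = 0: 0.29(1 - N*/912) = 0.0153·11.4, giving N* = 912·(1 - 0.6) = 365.
From dH/dt = 0: 0.00246·365 - 0.482 = 0.0341P*, so P* = 0.415/0.0341 = 12.2.

N* ≈ 365, H* ≈ 11.4, P* ≈ 12.2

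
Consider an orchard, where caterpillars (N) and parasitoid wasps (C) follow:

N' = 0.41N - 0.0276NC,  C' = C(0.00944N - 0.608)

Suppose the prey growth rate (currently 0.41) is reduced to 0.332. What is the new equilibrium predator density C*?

C* ≈ 12

At the interior fixed point, setting dN/dt = 0 with N > 0 fixes C* = (prey growth rate)/(NC coefficient) — independent of the other coefficients.
With the change, C* = 0.332/0.0276 = 12; it falls from 14.9.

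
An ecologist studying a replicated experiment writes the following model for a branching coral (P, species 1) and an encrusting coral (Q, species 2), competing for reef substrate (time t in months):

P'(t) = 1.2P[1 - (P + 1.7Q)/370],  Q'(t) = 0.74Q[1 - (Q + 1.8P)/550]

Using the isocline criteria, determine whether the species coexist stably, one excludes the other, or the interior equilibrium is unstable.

unstable coexistence (outcome depends on initial conditions)

Compare the nullcline intercepts: K1/α12 = 370/1.7 = 218 < K2 = 550; K2/α21 = 550/1.8 = 306 < K1 = 370.
Since both are reversed, neither can invade when rare; the interior point is a saddle.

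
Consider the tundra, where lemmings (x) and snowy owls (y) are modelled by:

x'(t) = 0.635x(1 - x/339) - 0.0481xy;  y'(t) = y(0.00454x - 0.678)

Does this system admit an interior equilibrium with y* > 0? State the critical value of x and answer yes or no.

Threshold x = 149; K > 149, so yes, the predator persists.

The predator equation gives dy/dt > 0 only when x > 0.678/0.00454 = 149.
Without the predator, x → K = 339. Since 339 > 149, the predator can invade and persist.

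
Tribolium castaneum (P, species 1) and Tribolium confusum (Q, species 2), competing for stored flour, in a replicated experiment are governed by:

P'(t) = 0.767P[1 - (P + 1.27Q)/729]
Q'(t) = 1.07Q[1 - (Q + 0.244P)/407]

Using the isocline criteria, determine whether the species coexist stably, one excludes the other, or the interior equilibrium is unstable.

Compare the nullcline intercepts: K1/α12 = 729/1.27 = 574 > K2 = 407; K2/α21 = 407/0.244 = 1670 > K1 = 729.
Since both inequalities hold, each species can invade when rare, so the interior equilibrium is stable.

stable coexistence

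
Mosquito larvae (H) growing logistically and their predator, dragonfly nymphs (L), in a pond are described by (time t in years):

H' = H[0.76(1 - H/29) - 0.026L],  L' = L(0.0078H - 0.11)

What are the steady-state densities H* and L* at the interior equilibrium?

H* ≈ 14.1, L* ≈ 15

From dL/dt = 0 with L > 0: 0.0078H* = 0.11, so H* = 14.1.
Substitute into dH/dt = 0: 0.76(1 - 14.1/29) = 0.026L*.
The bracket is 0.514, giving L* = 0.39/0.026 = 15.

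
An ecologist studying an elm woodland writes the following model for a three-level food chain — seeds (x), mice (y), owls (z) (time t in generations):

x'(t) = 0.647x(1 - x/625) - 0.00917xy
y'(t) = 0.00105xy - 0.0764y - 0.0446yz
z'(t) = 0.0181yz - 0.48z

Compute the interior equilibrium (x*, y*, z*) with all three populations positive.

From dz/dt = 0: 0.0181y* = 0.48, so y* = 26.5.
From dx/dt = 0: 0.647(1 - x*/625) = 0.00917·26.5, giving x* = 625·(1 - 0.376) = 390.
From dy/dt = 0: 0.00105·390 - 0.0764 = 0.0446z*, so z* = 0.333/0.0446 = 7.47.

x* ≈ 390, y* ≈ 26.5, z* ≈ 7.47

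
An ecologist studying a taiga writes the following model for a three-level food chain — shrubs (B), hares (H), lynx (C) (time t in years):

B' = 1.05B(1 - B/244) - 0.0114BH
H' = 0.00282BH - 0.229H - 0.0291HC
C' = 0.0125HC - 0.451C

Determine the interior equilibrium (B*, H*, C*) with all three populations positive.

B* ≈ 148, H* ≈ 36.1, C* ≈ 6.51

From dC/dt = 0: 0.0125H* = 0.451, so H* = 36.1.
From dB/dt = 0: 1.05(1 - B*/244) = 0.0114·36.1, giving B* = 244·(1 - 0.392) = 148.
From dH/dt = 0: 0.00282·148 - 0.229 = 0.0291C*, so C* = 0.19/0.0291 = 6.51.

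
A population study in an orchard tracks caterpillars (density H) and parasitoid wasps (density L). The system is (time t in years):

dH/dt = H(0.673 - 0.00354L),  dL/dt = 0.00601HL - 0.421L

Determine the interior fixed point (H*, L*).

Set dL/dt = 0 with L > 0: 0.00601H - 0.421 = 0, so H* = 0.421/0.00601 = 70.
Set dH/dt = 0 with H > 0: 0.673 - 0.00354L = 0, so L* = 0.673/0.00354 = 190.

H* ≈ 70, L* ≈ 190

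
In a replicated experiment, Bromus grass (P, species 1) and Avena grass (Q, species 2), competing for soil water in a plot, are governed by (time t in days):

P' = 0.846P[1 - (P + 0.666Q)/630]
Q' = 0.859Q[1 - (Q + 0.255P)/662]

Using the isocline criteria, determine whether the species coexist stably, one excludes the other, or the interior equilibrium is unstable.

Compare the nullcline intercepts: K1/α12 = 630/0.666 = 946 > K2 = 662; K2/α21 = 662/0.255 = 2600 > K1 = 630.
Since both inequalities hold, each species can invade when rare, so the interior equilibrium is stable.

stable coexistence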